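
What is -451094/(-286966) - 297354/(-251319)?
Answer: 33116496825/12020001359 ≈ 2.7551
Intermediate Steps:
-451094/(-286966) - 297354/(-251319) = -451094*(-1/286966) - 297354*(-1/251319) = 225547/143483 + 99118/83773 = 33116496825/12020001359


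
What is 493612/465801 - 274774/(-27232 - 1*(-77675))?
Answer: -14727247694/3356628549 ≈ -4.3875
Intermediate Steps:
493612/465801 - 274774/(-27232 - 1*(-77675)) = 493612*(1/465801) - 274774/(-27232 + 77675) = 70516/66543 - 274774/50443 = -14727247694/3356628549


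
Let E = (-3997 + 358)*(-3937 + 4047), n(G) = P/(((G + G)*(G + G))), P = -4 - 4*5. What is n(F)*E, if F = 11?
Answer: 218340/11 ≈ 19849.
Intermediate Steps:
P = -24 (P = -4 - 20 = -24)
n(G) = -6/G² (n(G) = -24/(G + G)² = -24*1/(4*G²) = -6/G²)
E = -400290 (E = -3639*110 = -400290)
n(F)*E = -6/11²*(-400290) = -6*1/121*(-400290) = -6/121*(-400290) = 218340/11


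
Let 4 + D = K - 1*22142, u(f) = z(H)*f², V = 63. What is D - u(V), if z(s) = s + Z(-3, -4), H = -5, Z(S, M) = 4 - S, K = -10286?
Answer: -40370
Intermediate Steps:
z(s) = 7 + s (z(s) = s + (4 - 1*(-3)) = s + (4 + 3) = s + 7 = 7 + s)
u(f) = 2*f² (u(f) = (7 - 5)*f² = 2*f²)
D = -32432 (D = -4 + (-10286 - 1*22142) = -4 + (-10286 - 22142) = -4 - 32428 = -32432)
D - u(V) = -32432 - 2*63² = -32432 - 2*3969 = -32432 - 1*7938 = -32432 - 7938 = -40370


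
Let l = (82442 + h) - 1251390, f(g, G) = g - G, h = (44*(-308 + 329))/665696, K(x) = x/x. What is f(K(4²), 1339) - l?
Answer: 194318326409/166424 ≈ 1.1676e+6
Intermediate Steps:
K(x) = 1
h = 231/166424 (h = (44*21)*(1/665696) = 924*(1/665696) = 231/166424 ≈ 0.0013880)
l = -194541001721/166424 (l = (82442 + 231/166424) - 1251390 = 13720327639/166424 - 1251390 = -194541001721/166424 ≈ -1.1689e+6)
f(K(4²), 1339) - l = (1 - 1*1339) - 1*(-194541001721/166424) = (1 - 1339) + 194541001721/166424 = -1338 + 194541001721/166424 = 194318326409/166424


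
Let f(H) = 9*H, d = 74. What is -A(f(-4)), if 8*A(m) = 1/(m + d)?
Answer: -1/304 ≈ -0.0032895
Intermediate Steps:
A(m) = 1/(8*(74 + m)) (A(m) = 1/(8*(m + 74)) = 1/(8*(74 + m)))
-A(f(-4)) = -1/(8*(74 + 9*(-4))) = -1/(8*(74 - 36)) = -1/(8*38) = -1*1/304 = -1/304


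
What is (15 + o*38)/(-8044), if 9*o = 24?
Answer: -349/24132 ≈ -0.014462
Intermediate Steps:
o = 8/3 (o = (⅑)*24 = 8/3 ≈ 2.6667)
(15 + o*38)/(-8044) = (15 + (8/3)*38)/(-8044) = (15 + 304/3)*(-1/8044) = (349/3)*(-1/8044) = -349/24132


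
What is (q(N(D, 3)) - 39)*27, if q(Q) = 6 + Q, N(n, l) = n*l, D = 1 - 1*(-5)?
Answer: -405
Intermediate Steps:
D = 6 (D = 1 + 5 = 6)
N(n, l) = l*n
(q(N(D, 3)) - 39)*27 = ((6 + 3*6) - 39)*27 = ((6 + 18) - 39)*27 = (24 - 39)*27 = -15*27 = -405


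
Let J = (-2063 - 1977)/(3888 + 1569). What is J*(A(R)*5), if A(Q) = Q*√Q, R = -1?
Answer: 20200*I/5457 ≈ 3.7017*I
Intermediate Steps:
J = -4040/5457 ≈ -0.74033
A(Q) = Q^(3/2)
J*(A(R)*5) = -4040*(-1)^(3/2)*5/5457 = -4040*(-I)*5/5457 = -(-20200)*I/5457 = 20200*I/5457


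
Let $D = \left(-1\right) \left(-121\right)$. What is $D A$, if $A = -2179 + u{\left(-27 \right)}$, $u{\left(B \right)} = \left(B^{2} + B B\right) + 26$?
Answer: $-84095$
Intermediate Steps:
$u{\left(B \right)} = 26 + 2 B^{2}$ ($u{\left(B \right)} = \left(B^{2} + B^{2}\right) + 26 = 2 B^{2} + 26 = 26 + 2 B^{2}$)
$D = 121$
$A = -695$ ($A = -2179 + \left(26 + 2 \left(-27\right)^{2}\right) = -2179 + \left(26 + 2 \cdot 729\right) = -2179 + \left(26 + 1458\right) = -2179 + 1484 = -695$)
$D A = 121 \left(-695\right) = -84095$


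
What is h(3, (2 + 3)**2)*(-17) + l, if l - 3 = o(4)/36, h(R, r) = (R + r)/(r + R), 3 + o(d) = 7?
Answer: -125/9 ≈ -13.889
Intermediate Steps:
o(d) = 4 (o(d) = -3 + 7 = 4)
h(R, r) = 1 (h(R, r) = (R + r)/(R + r) = 1)
l = 28/9 (l = 3 + 4/36 = 3 + 4*(1/36) = 3 + 1/9 = 28/9 ≈ 3.1111)
h(3, (2 + 3)**2)*(-17) + l = 1*(-17) + 28/9 = -17 + 28/9 = -125/9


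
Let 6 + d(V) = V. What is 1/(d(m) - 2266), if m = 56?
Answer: -1/2216 ≈ -0.00045126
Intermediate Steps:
d(V) = -6 + V
1/(d(m) - 2266) = 1/((-6 + 56) - 2266) = 1/(50 - 2266) = 1/(-2216) = -1/2216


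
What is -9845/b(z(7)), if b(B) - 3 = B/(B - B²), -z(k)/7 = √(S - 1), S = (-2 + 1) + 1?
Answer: -1486595/457 - 68915*I/457 ≈ -3252.9 - 150.8*I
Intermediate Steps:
S = 0 (S = -1 + 1 = 0)
z(k) = -7*I (z(k) = -7*√(0 - 1) = -7*I)
b(B) = 3 + B/(B - B²)
-9845/b(z(7)) = -9845*(-1 - 7*I)/(-4 + 3*(-7*I)) = -9845*(-1 - 7*I)*(-4 + 21*I)/457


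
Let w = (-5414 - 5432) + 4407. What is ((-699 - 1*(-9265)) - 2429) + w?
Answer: -302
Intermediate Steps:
w = -6439 (w = -10846 + 4407 = -6439)
((-699 - 1*(-9265)) - 2429) + w = ((-699 - 1*(-9265)) - 2429) - 6439 = ((-699 + 9265) - 2429) - 6439 = (8566 - 2429) - 6439 = 6137 - 6439 = -302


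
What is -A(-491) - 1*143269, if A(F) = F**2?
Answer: -384350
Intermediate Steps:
-A(-491) - 1*143269 = -1*(-491)**2 - 1*143269 = -1*241081 - 143269 = -241081 - 143269 = -384350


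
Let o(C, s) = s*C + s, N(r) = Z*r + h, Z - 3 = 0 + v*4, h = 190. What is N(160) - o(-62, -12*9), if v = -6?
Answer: -9758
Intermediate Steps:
Z = -21 (Z = 3 + (0 - 6*4) = 3 + (0 - 24) = 3 - 24 = -21)
N(r) = 190 - 21*r (N(r) = -21*r + 190 = 190 - 21*r)
o(C, s) = s + C*s (o(C, s) = C*s + s = s + C*s)
N(160) - o(-62, -12*9) = (190 - 21*160) - (-12*9)*(1 - 62) = (190 - 3360) - (-108)*(-61) = -3170 - 1*6588 = -3170 - 6588 = -9758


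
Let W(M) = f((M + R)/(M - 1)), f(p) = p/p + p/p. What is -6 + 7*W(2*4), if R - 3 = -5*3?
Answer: 8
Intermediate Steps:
R = -12 (R = 3 - 5*3 = 3 - 15 = -12)
f(p) = 2 (f(p) = 1 + 1 = 2)
W(M) = 2
-6 + 7*W(2*4) = -6 + 7*2 = -6 + 14 = 8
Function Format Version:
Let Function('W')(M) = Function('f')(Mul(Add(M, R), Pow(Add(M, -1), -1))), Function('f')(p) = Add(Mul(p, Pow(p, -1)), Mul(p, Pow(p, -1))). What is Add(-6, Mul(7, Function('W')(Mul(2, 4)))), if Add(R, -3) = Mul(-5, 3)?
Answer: 8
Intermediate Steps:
R = -12 (R = Add(3, Mul(-5, 3)) = Add(3, -15) = -12)
Function('f')(p) = 2 (Function('f')(p) = Add(1, 1) = 2)
Function('W')(M) = 2
Add(-6, Mul(7, Function('W')(Mul(2, 4)))) = Add(-6, Mul(7, 2)) = Add(-6, 14) = 8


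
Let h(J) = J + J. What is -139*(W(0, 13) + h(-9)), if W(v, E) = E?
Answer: 695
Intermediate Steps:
h(J) = 2*J
-139*(W(0, 13) + h(-9)) = -139*(13 + 2*(-9)) = -139*(13 - 18) = -139*(-5) = 695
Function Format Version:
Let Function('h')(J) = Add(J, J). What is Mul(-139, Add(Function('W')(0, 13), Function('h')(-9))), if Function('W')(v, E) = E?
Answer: 695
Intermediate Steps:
Function('h')(J) = Mul(2, J)
Mul(-139, Add(Function('W')(0, 13), Function('h')(-9))) = Mul(-139, Add(13, Mul(2, -9))) = Mul(-139, Add(13, -18)) = Mul(-139, -5) = 695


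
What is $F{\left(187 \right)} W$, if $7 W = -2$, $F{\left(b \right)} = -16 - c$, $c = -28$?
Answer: $- \frac{24}{7} \approx -3.4286$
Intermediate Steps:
$F{\left(b \right)} = 12$ ($F{\left(b \right)} = -16 - -28 = -16 + 28 = 12$)
$W = - \frac{2}{7}$ ($W = \frac{1}{7} \left(-2\right) = - \frac{2}{7} \approx -0.28571$)
$F{\left(187 \right)} W = 12 \left(- \frac{2}{7}\right) = - \frac{24}{7}$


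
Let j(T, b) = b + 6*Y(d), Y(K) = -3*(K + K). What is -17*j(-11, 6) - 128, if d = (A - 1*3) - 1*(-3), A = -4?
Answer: -2678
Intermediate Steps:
d = -4 (d = (-4 - 1*3) - 1*(-3) = (-4 - 3) + 3 = -7 + 3 = -4)
Y(K) = -6*K
j(T, b) = 144 + b (j(T, b) = b + 6*(-6*(-4)) = b + 6*24 = b + 144 = 144 + b)
-17*j(-11, 6) - 128 = -17*(144 + 6) - 128 = -17*150 - 128 = -2550 - 128 = -2678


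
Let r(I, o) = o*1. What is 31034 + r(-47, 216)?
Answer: 31250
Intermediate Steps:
r(I, o) = o
31034 + r(-47, 216) = 31034 + 216 = 31250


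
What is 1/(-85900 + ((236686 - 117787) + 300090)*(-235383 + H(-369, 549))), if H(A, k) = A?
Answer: -1/98777580628 ≈ -1.0124e-11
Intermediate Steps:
1/(-85900 + ((236686 - 117787) + 300090)*(-235383 + H(-369, 549))) = 1/(-85900 + ((236686 - 117787) + 300090)*(-235383 - 369)) = 1/(-85900 + (118899 + 300090)*(-235752)) = 1/(-85900 + 418989*(-235752)) = 1/(-85900 - 98777494728) = 1/(-98777580628) = -1/98777580628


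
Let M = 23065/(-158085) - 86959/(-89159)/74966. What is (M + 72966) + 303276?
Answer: 79509183312901764097/211324663761498 ≈ 3.7624e+5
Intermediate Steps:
M = -30830051766419/211324663761498 (M = 23065*(-1/158085) - 86959*(-1/89159)*(1/74966) = -4613/31617 + (86959/89159)*(1/74966) = -4613/31617 + 86959/6683893594 = -30830051766419/211324663761498 ≈ -0.14589)
(M + 72966) + 303276 = (-30830051766419/211324663761498 + 72966) + 303276 = 15419484585969696649/211324663761498 + 303276 = 79509183312901764097/211324663761498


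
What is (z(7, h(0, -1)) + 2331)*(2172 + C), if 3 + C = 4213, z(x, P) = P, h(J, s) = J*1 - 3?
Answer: 14857296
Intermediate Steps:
h(J, s) = -3 + J (h(J, s) = J - 3 = -3 + J)
C = 4210 (C = -3 + 4213 = 4210)
(z(7, h(0, -1)) + 2331)*(2172 + C) = ((-3 + 0) + 2331)*(2172 + 4210) = (-3 + 2331)*6382 = 2328*6382 = 14857296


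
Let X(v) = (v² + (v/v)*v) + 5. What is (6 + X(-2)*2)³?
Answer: 8000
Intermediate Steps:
X(v) = 5 + v + v² (X(v) = (v² + 1*v) + 5 = (v² + v) + 5 = (v + v²) + 5 = 5 + v + v²)
(6 + X(-2)*2)³ = (6 + (5 - 2 + (-2)²)*2)³ = (6 + (5 - 2 + 4)*2)³ = (6 + 7*2)³ = (6 + 14)³ = 20³ = 8000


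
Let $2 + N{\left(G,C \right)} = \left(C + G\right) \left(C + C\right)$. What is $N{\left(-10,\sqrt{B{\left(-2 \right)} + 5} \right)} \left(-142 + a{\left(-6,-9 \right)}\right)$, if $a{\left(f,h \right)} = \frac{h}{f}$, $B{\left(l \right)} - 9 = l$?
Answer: $-3091 + 5620 \sqrt{3} \approx 6643.1$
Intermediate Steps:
$B{\left(l \right)} = 9 + l$
$N{\left(G,C \right)} = -2 + 2 C \left(C + G\right)$ ($N{\left(G,C \right)} = -2 + \left(C + G\right) \left(C + C\right) = -2 + \left(C + G\right) 2 C = -2 + 2 C \left(C + G\right)$)
$N{\left(-10,\sqrt{B{\left(-2 \right)} + 5} \right)} \left(-142 + a{\left(-6,-9 \right)}\right) = \left(-2 + 2 \left(\sqrt{\left(9 - 2\right) + 5}\right)^{2} + 2 \sqrt{\left(9 - 2\right) + 5} \left(-10\right)\right) \left(-142 - \frac{9}{-6}\right) = \left(-2 + 2 \left(\sqrt{7 + 5}\right)^{2} + 2 \sqrt{7 + 5} \left(-10\right)\right) \left(-142 - - \frac{3}{2}\right) = \left(-2 + 2 \left(\sqrt{12}\right)^{2} + 2 \sqrt{12} \left(-10\right)\right) \left(-142 + \frac{3}{2}\right) = \left(-2 + 2 \left(2 \sqrt{3}\right)^{2} + 2 \cdot 2 \sqrt{3} \left(-10\right)\right) \left(- \frac{281}{2}\right) = \left(-2 + 2 \cdot 12 - 40 \sqrt{3}\right) \left(- \frac{281}{2}\right) = \left(-2 + 24 - 40 \sqrt{3}\right) \left(- \frac{281}{2}\right) = \left(22 - 40 \sqrt{3}\right) \left(- \frac{281}{2}\right) = -3091 + 5620 \sqrt{3}$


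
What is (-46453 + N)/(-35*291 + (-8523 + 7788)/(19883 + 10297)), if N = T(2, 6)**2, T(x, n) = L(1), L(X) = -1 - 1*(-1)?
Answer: 93463436/20492269 ≈ 4.5609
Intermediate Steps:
L(X) = 0 (L(X) = -1 + 1 = 0)
T(x, n) = 0
N = 0 (N = 0**2 = 0)
(-46453 + N)/(-35*291 + (-8523 + 7788)/(19883 + 10297)) = (-46453 + 0)/(-35*291 + (-8523 + 7788)/(19883 + 10297)) = -46453/(-10185 - 735/30180) = -46453/(-10185 - 735*1/30180) = -46453/(-10185 - 49/2012) = -46453/(-20492269/2012) = -46453*(-2012/20492269) = 93463436/20492269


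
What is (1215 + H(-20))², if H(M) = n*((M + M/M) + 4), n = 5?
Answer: 1299600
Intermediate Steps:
H(M) = 25 + 5*M (H(M) = 5*((M + M/M) + 4) = 5*((M + 1) + 4) = 5*((1 + M) + 4) = 5*(5 + M) = 25 + 5*M)
(1215 + H(-20))² = (1215 + (25 + 5*(-20)))² = (1215 + (25 - 100))² = (1215 - 75)² = 1140² = 1299600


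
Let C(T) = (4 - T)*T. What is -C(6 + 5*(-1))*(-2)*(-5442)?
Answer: -32652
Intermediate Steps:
C(T) = T*(4 - T)
-C(6 + 5*(-1))*(-2)*(-5442) = -((6 + 5*(-1))*(4 - (6 + 5*(-1))))*(-2)*(-5442) = -((6 - 5)*(4 - (6 - 5)))*(-2)*(-5442) = -(1*(4 - 1*1))*(-2)*(-5442) = -(1*(4 - 1))*(-2)*(-5442) = -(1*3)*(-2)*(-5442) = -3*(-2)*(-5442) = -(-6)*(-5442) = -1*32652 = -32652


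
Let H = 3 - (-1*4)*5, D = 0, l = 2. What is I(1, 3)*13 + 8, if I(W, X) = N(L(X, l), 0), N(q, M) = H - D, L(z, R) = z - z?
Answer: 307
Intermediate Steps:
L(z, R) = 0
H = 23 (H = 3 - (-4)*5 = 3 - 1*(-20) = 3 + 20 = 23)
N(q, M) = 23 (N(q, M) = 23 - 1*0 = 23 + 0 = 23)
I(W, X) = 23
I(1, 3)*13 + 8 = 23*13 + 8 = 299 + 8 = 307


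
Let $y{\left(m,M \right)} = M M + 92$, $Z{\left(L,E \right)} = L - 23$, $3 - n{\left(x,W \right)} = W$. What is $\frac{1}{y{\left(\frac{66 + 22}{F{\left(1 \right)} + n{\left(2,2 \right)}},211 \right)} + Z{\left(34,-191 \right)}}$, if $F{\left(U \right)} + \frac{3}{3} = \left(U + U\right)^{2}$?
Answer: $\frac{1}{44624} \approx 2.2409 \cdot 10^{-5}$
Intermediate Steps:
$n{\left(x,W \right)} = 3 - W$
$Z{\left(L,E \right)} = -23 + L$ ($Z{\left(L,E \right)} = L - 23 = -23 + L$)
$F{\left(U \right)} = -1 + 4 U^{2}$ ($F{\left(U \right)} = -1 + \left(U + U\right)^{2} = -1 + \left(2 U\right)^{2} = -1 + 4 U^{2}$)
$y{\left(m,M \right)} = 92 + M^{2}$ ($y{\left(m,M \right)} = M^{2} + 92 = 92 + M^{2}$)
$\frac{1}{y{\left(\frac{66 + 22}{F{\left(1 \right)} + n{\left(2,2 \right)}},211 \right)} + Z{\left(34,-191 \right)}} = \frac{1}{\left(92 + 211^{2}\right) + \left(-23 + 34\right)} = \frac{1}{\left(92 + 44521\right) + 11} = \frac{1}{44613 + 11} = \frac{1}{44624}$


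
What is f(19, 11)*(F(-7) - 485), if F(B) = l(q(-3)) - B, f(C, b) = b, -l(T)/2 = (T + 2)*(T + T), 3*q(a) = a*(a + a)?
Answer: -7370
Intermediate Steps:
q(a) = 2*a**2/3 (q(a) = (a*(a + a))/3 = (a*(2*a))/3 = (2*a**2)/3 = 2*a**2/3)
l(T) = -4*T*(2 + T) (l(T) = -2*(T + 2)*(T + T) = -2*(2 + T)*2*T = -4*T*(2 + T))
F(B) = -192 - B (F(B) = -4*(2/3)*(-3)**2*(2 + (2/3)*(-3)**2) - B = -4*(2/3)*9*(2 + (2/3)*9) - B = -4*6*(2 + 6) - B = -4*6*8 - B = -192 - B)
f(19, 11)*(F(-7) - 485) = 11*((-192 - 1*(-7)) - 485) = 11*((-192 + 7) - 485) = 11*(-185 - 485) = 11*(-670) = -7370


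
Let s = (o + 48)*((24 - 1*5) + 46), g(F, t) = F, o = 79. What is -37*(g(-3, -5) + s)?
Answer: -305324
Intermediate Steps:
s = 8255 (s = (79 + 48)*((24 - 1*5) + 46) = 127*((24 - 5) + 46) = 127*(19 + 46) = 127*65 = 8255)
-37*(g(-3, -5) + s) = -37*(-3 + 8255) = -37*8252 = -305324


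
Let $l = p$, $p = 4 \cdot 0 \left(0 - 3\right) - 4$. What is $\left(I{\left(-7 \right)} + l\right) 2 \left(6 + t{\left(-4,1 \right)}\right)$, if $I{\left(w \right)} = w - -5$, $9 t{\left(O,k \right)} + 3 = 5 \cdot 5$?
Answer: $- \frac{304}{3} \approx -101.33$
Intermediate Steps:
$t{\left(O,k \right)} = \frac{22}{9}$ ($t{\left(O,k \right)} = - \frac{1}{3} + \frac{5 \cdot 5}{9} = - \frac{1}{3} + \frac{1}{9} \cdot 25 = - \frac{1}{3} + \frac{25}{9} = \frac{22}{9}$)
$I{\left(w \right)} = 5 + w$ ($I{\left(w \right)} = w + 5 = 5 + w$)
$p = -4$ ($p = 4 \cdot 0 \left(-3\right) - 4 = 4 \cdot 0 - 4 = 0 - 4 = -4$)
$l = -4$
$\left(I{\left(-7 \right)} + l\right) 2 \left(6 + t{\left(-4,1 \right)}\right) = \left(\left(5 - 7\right) - 4\right) 2 \left(6 + \frac{22}{9}\right) = \left(-2 - 4\right) 2 \cdot \frac{76}{9} = \left(-6\right) \frac{152}{9} = - \frac{304}{3}$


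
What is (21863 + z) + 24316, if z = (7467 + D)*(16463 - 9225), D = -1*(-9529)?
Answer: 123063227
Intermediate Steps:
D = 9529
z = 123017048 (z = (7467 + 9529)*(16463 - 9225) = 16996*7238 = 123017048)
(21863 + z) + 24316 = (21863 + 123017048) + 24316 = 123038911 + 24316 = 123063227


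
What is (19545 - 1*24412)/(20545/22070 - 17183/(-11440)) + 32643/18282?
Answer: -748176998029799/374332243934 ≈ -1998.7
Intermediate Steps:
(19545 - 1*24412)/(20545/22070 - 17183/(-11440)) + 32643/18282 = (19545 - 24412)/(20545*(1/22070) - 17183*(-1/11440)) + 32643*(1/18282) = -4867/(4109/4414 + 17183/11440) + 10881/6094 = -4867/61426361/25248080 + 10881/6094 = -4867*25248080/61426361 + 10881/6094 = -122882405360/61426361 + 10881/6094 = -748176998029799/374332243934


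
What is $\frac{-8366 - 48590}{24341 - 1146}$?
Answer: $- \frac{56956}{23195} \approx -2.4555$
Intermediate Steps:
$\frac{-8366 - 48590}{24341 - 1146} = - \frac{56956}{23195}$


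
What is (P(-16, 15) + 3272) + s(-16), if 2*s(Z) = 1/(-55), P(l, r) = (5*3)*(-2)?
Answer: 356619/110 ≈ 3242.0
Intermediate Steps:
P(l, r) = -30 (P(l, r) = 15*(-2) = -30)
s(Z) = -1/110 (s(Z) = (½)/(-55) = (½)*(-1/55) = -1/110)
(P(-16, 15) + 3272) + s(-16) = (-30 + 3272) - 1/110 = 3242 - 1/110 = 356619/110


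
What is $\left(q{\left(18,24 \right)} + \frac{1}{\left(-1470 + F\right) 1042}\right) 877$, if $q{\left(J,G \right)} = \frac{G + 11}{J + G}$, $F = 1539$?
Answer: $\frac{8757722}{11983} \approx 730.85$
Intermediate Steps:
$q{\left(J,G \right)} = \frac{11 + G}{G + J}$
$\left(q{\left(18,24 \right)} + \frac{1}{\left(-1470 + F\right) 1042}\right) 877 = \left(\frac{11 + 24}{24 + 18} + \frac{1}{\left(-1470 + 1539\right) 1042}\right) 877 = \left(\frac{1}{42} \cdot 35 + \frac{1}{69} \cdot \frac{1}{1042}\right) 877 = \left(\frac{5}{6} + \frac{1}{71898}\right) 877 = \frac{9986}{11983} \cdot 877 = \frac{8757722}{11983}$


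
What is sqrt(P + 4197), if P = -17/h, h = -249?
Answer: sqrt(260222430)/249 ≈ 64.785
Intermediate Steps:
P = 17/249 (P = -17/(-249) = -17*(-1/249) = 17/249 ≈ 0.068273)
sqrt(P + 4197) = sqrt(17/249 + 4197) = sqrt(1045070/249) = sqrt(260222430)/249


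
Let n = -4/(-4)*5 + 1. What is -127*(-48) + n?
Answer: 6102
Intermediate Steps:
n = 6 (n = -4*(-¼)*5 + 1 = 1*5 + 1 = 5 + 1 = 6)
-127*(-48) + n = -127*(-48) + 6 = 6096 + 6 = 6102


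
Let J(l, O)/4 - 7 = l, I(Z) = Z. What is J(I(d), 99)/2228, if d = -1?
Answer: 6/557 ≈ 0.010772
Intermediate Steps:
J(l, O) = 28 + 4*l
J(I(d), 99)/2228 = (28 + 4*(-1))/2228 = (28 - 4)*(1/2228) = 24*(1/2228) = 6/557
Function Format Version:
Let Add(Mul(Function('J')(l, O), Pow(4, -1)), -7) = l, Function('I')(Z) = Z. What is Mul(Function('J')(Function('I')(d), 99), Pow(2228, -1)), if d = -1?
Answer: Rational(6, 557) ≈ 0.010772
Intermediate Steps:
Function('J')(l, O) = Add(28, Mul(4, l))
Mul(Function('J')(Function('I')(d), 99), Pow(2228, -1)) = Mul(Add(28, Mul(4, -1)), Pow(2228, -1)) = Mul(Add(28, -4), Rational(1, 2228)) = Mul(24, Rational(1, 2228)) = Rational(6, 557)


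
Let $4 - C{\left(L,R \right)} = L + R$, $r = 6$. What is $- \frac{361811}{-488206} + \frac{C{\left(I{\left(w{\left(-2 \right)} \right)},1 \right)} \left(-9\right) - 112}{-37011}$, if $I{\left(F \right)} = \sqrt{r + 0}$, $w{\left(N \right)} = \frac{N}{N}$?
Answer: $\frac{791696915}{1062881898} - \frac{3 \sqrt{6}}{12337} \approx 0.74426$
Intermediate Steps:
$w{\left(N \right)} = 1$
$I{\left(F \right)} = \sqrt{6}$ ($I{\left(F \right)} = \sqrt{6 + 0} = \sqrt{6}$)
$C{\left(L,R \right)} = 4 - L - R$ ($C{\left(L,R \right)} = 4 - \left(L + R\right) = 4 - L - R$)
$- \frac{361811}{-488206} + \frac{C{\left(I{\left(w{\left(-2 \right)} \right)},1 \right)} \left(-9\right) - 112}{-37011} = - \frac{361811}{-488206} + \frac{\left(4 - \sqrt{6} - 1\right) \left(-9\right) - 112}{-37011} = \left(-361811\right) \left(- \frac{1}{488206}\right) + \left(\left(4 - \sqrt{6} - 1\right) \left(-9\right) - 112\right) \left(- \frac{1}{37011}\right) = \frac{21283}{28718} + \left(\left(3 - \sqrt{6}\right) \left(-9\right) - 112\right) \left(- \frac{1}{37011}\right) = \frac{21283}{28718} + \left(\left(-27 + 9 \sqrt{6}\right) - 112\right) \left(- \frac{1}{37011}\right) = \frac{21283}{28718} + \left(-139 + 9 \sqrt{6}\right) \left(- \frac{1}{37011}\right) = \frac{21283}{28718} + \left(\frac{139}{37011} - \frac{3 \sqrt{6}}{12337}\right) = \frac{791696915}{1062881898} - \frac{3 \sqrt{6}}{12337}$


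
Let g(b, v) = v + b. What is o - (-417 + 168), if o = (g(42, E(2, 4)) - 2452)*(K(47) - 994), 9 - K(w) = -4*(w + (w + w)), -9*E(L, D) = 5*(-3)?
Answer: 3042472/3 ≈ 1.0142e+6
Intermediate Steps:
E(L, D) = 5/3 (E(L, D) = -5*(-3)/9 = -⅑*(-15) = 5/3)
g(b, v) = b + v
K(w) = 9 + 12*w (K(w) = 9 - (-4)*(w + (w + w)) = 9 - (-4)*(w + 2*w) = 9 - (-4)*3*w = 9 - (-12)*w = 9 + 12*w)
o = 3041725/3 (o = ((42 + 5/3) - 2452)*((9 + 12*47) - 994) = (131/3 - 2452)*((9 + 564) - 994) = -7225*(573 - 994)/3 = -7225/3*(-421) = 3041725/3 ≈ 1.0139e+6)
o - (-417 + 168) = 3041725/3 - (-417 + 168) = 3041725/3 - 1*(-249) = 3041725/3 + 249 = 3042472/3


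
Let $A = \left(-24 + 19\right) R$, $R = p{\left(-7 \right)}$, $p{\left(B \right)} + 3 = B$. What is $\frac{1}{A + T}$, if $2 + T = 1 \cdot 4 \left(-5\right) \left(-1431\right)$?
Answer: $\frac{1}{28668} \approx 3.4882 \cdot 10^{-5}$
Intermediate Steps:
$p{\left(B \right)} = -3 + B$
$R = -10$ ($R = -3 - 7 = -10$)
$A = 50$ ($A = \left(-24 + 19\right) \left(-10\right) = \left(-5\right) \left(-10\right) = 50$)
$T = 28618$ ($T = -2 + 1 \cdot 4 \left(-5\right) \left(-1431\right) = -2 + 4 \left(-5\right) \left(-1431\right) = -2 - -28620 = -2 + 28620 = 28618$)
$\frac{1}{A + T} = \frac{1}{50 + 28618} = \frac{1}{28668}$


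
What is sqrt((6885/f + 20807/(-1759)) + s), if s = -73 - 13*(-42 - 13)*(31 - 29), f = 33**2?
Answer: sqrt(505977248849)/19349 ≈ 36.763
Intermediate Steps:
f = 1089
s = 1357 (s = -73 - (-715)*2 = -73 - 13*(-110) = -73 + 1430 = 1357)
sqrt((6885/f + 20807/(-1759)) + s) = sqrt((6885/1089 + 20807/(-1759)) + 1357) = sqrt((6885*(1/1089) + 20807*(-1/1759)) + 1357) = sqrt((765/121 - 20807/1759) + 1357) = sqrt(-1172012/212839 + 1357) = sqrt(287650511/212839) = sqrt(505977248849)/19349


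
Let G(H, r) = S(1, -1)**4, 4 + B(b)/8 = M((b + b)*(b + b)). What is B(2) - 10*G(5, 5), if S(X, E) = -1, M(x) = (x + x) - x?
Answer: 86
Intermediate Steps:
M(x) = x (M(x) = 2*x - x = x)
B(b) = -32 + 32*b**2 (B(b) = -32 + 8*((b + b)*(b + b)) = -32 + 8*((2*b)*(2*b)) = -32 + 8*(4*b**2) = -32 + 32*b**2)
G(H, r) = 1 (G(H, r) = (-1)**4 = 1)
B(2) - 10*G(5, 5) = (-32 + 32*2**2) - 10*1 = (-32 + 32*4) - 10 = (-32 + 128) - 10 = 96 - 10 = 86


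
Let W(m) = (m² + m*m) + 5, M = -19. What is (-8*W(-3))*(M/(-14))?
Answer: -1748/7 ≈ -249.71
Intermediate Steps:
W(m) = 5 + 2*m² (W(m) = (m² + m²) + 5 = 2*m² + 5 = 5 + 2*m²)
(-8*W(-3))*(M/(-14)) = (-8*(5 + 2*(-3)²))*(-19/(-14)) = (-8*(5 + 2*9))*(-19*(-1/14)) = -8*(5 + 18)*(19/14) = -8*23*(19/14) = -184*19/14 = -1748/7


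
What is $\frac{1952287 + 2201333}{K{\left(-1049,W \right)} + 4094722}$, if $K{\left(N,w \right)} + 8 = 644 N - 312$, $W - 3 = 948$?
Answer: $\frac{2076810}{1709423} \approx 1.2149$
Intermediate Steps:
$W = 951$ ($W = 3 + 948 = 951$)
$K{\left(N,w \right)} = -320 + 644 N$ ($K{\left(N,w \right)} = -8 + \left(644 N - 312\right) = -8 + \left(-312 + 644 N\right) = -320 + 644 N$)
$\frac{1952287 + 2201333}{K{\left(-1049,W \right)} + 4094722} = \frac{1952287 + 2201333}{\left(-320 + 644 \left(-1049\right)\right) + 4094722} = \frac{4153620}{\left(-320 - 675556\right) + 4094722} = \frac{4153620}{-675876 + 4094722} = \frac{4153620}{3418846} = 4153620 \cdot \frac{1}{3418846} = \frac{2076810}{1709423}$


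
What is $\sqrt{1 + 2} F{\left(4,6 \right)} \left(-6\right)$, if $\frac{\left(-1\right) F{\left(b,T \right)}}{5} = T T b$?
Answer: $4320 \sqrt{3} \approx 7482.5$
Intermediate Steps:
$F{\left(b,T \right)} = - 5 b T^{2}$ ($F{\left(b,T \right)} = - 5 T T b = - 5 T^{2} b = - 5 b T^{2}$)
$\sqrt{1 + 2} F{\left(4,6 \right)} \left(-6\right) = \sqrt{1 + 2} \left(\left(-5\right) 4 \cdot 6^{2}\right) \left(-6\right) = \sqrt{3} \left(\left(-5\right) 4 \cdot 36\right) \left(-6\right) = \sqrt{3} \left(-720\right) \left(-6\right) = - 720 \sqrt{3} \left(-6\right) = 4320 \sqrt{3}$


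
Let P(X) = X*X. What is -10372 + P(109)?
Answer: 1509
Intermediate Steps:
P(X) = X**2
-10372 + P(109) = -10372 + 109**2 = -10372 + 11881 = 1509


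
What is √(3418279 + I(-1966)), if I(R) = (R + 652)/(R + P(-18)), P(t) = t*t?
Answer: 2*√576015183709/821 ≈ 1848.9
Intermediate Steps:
P(t) = t²
I(R) = (652 + R)/(324 + R) (I(R) = (R + 652)/(R + (-18)²) = (652 + R)/(R + 324) = (652 + R)/(324 + R))
√(3418279 + I(-1966)) = √(3418279 + (652 - 1966)/(324 - 1966)) = √(3418279 - 1314/(-1642)) = √(3418279 - 1/1642*(-1314)) = √(3418279 + 657/821) = √(2806407716/821) = 2*√576015183709/821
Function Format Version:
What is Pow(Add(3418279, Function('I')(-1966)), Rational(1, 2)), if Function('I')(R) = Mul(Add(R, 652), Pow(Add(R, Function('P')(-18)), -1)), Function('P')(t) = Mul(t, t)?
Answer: Mul(Rational(2, 821), Pow(576015183709, Rational(1, 2))) ≈ 1848.9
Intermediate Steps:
Function('P')(t) = Pow(t, 2)
Function('I')(R) = Mul(Pow(Add(324, R), -1), Add(652, R)) (Function('I')(R) = Mul(Add(R, 652), Pow(Add(R, Pow(-18, 2)), -1)) = Mul(Add(652, R), Pow(Add(R, 324), -1)) = Mul(Add(652, R), Pow(Add(324, R), -1)) = Mul(Pow(Add(324, R), -1), Add(652, R)))
Pow(Add(3418279, Function('I')(-1966)), Rational(1, 2)) = Pow(Add(3418279, Mul(Pow(Add(324, -1966), -1), Add(652, -1966))), Rational(1, 2)) = Pow(Add(3418279, Mul(Pow(-1642, -1), -1314)), Rational(1, 2)) = Pow(Add(3418279, Mul(Rational(-1, 1642), -1314)), Rational(1, 2)) = Pow(Add(3418279, Rational(657, 821)), Rational(1, 2)) = Pow(Rational(2806407716, 821), Rational(1, 2)) = Mul(Rational(2, 821), Pow(576015183709, Rational(1, 2)))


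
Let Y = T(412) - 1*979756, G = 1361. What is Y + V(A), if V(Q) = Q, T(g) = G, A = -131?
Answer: -978526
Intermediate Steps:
T(g) = 1361
Y = -978395 (Y = 1361 - 1*979756 = 1361 - 979756 = -978395)
Y + V(A) = -978395 - 131 = -978526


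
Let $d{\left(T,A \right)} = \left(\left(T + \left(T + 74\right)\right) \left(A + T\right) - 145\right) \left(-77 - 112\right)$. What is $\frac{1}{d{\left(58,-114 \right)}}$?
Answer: $\frac{1}{2038365} \approx 4.9059 \cdot 10^{-7}$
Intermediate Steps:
$d{\left(T,A \right)} = 27405 - 189 \left(74 + 2 T\right) \left(A + T\right)$ ($d{\left(T,A \right)} = \left(\left(T + \left(74 + T\right)\right) \left(A + T\right) - 145\right) \left(-189\right) = \left(\left(74 + 2 T\right) \left(A + T\right) - 145\right) \left(-189\right) = \left(-145 + \left(74 + 2 T\right) \left(A + T\right)\right) \left(-189\right) = 27405 - 189 \left(74 + 2 T\right) \left(A + T\right)$)
$\frac{1}{d{\left(58,-114 \right)}} = \frac{1}{27405 - -1594404 - 811188 - 378 \cdot 58^{2} - \left(-43092\right) 58} = \frac{1}{27405 + 1594404 - 811188 - 1271592 + 2499336} = \frac{1}{2038365}$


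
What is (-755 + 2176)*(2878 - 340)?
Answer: 3606498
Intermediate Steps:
(-755 + 2176)*(2878 - 340) = 1421*2538 = 3606498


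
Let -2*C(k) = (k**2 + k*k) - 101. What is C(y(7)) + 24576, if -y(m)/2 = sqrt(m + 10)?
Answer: 49117/2 ≈ 24559.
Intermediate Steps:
y(m) = -2*sqrt(10 + m) (y(m) = -2*sqrt(m + 10) = -2*sqrt(10 + m))
C(k) = 101/2 - k**2 (C(k) = -((k**2 + k*k) - 101)/2 = -((k**2 + k**2) - 101)/2 = -(2*k**2 - 101)/2 = -(-101 + 2*k**2)/2 = 101/2 - k**2)
C(y(7)) + 24576 = (101/2 - (-2*sqrt(10 + 7))**2) + 24576 = (101/2 - (-2*sqrt(17))**2) + 24576 = (101/2 - 1*68) + 24576 = (101/2 - 68) + 24576 = -35/2 + 24576 = 49117/2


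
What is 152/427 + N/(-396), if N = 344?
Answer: -21674/42273 ≈ -0.51272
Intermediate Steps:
152/427 + N/(-396) = 152/427 + 344/(-396) = 152*(1/427) + 344*(-1/396) = 152/427 - 86/99 = -21674/42273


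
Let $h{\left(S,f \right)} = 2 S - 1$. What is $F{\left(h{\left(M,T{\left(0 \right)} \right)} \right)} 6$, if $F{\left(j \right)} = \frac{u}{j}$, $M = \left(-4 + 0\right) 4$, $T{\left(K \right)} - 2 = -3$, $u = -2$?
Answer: $\frac{4}{11} \approx 0.36364$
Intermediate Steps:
$T{\left(K \right)} = -1$ ($T{\left(K \right)} = 2 - 3 = -1$)
$M = -16$ ($M = \left(-4\right) 4 = -16$)
$h{\left(S,f \right)} = -1 + 2 S$
$F{\left(j \right)} = - \frac{2}{j}$
$F{\left(h{\left(M,T{\left(0 \right)} \right)} \right)} 6 = - \frac{2}{-1 + 2 \left(-16\right)} 6 = - \frac{2}{-1 - 32} \cdot 6 = - \frac{2}{-33} \cdot 6 = \left(-2\right) \left(- \frac{1}{33}\right) 6 = \frac{2}{33} \cdot 6 = \frac{4}{11}$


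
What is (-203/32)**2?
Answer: 41209/1024 ≈ 40.243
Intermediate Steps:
(-203/32)**2 = 41209/1024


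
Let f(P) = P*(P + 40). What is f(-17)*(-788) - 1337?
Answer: 306771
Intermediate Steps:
f(P) = P*(40 + P)
f(-17)*(-788) - 1337 = -17*(40 - 17)*(-788) - 1337 = -17*23*(-788) - 1337 = -391*(-788) - 1337 = 308108 - 1337 = 306771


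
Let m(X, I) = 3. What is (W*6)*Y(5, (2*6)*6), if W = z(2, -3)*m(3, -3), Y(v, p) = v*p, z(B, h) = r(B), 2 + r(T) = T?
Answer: 0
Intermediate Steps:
r(T) = -2 + T
z(B, h) = -2 + B
Y(v, p) = p*v
W = 0 (W = (-2 + 2)*3 = 0*3 = 0)
(W*6)*Y(5, (2*6)*6) = (0*6)*(((2*6)*6)*5) = 0*((12*6)*5) = 0*(72*5) = 0*360 = 0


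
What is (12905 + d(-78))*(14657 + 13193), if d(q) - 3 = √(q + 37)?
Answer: 359487800 + 27850*I*√41 ≈ 3.5949e+8 + 1.7833e+5*I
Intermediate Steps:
d(q) = 3 + √(37 + q) (d(q) = 3 + √(q + 37) = 3 + √(37 + q))
(12905 + d(-78))*(14657 + 13193) = (12905 + (3 + √(37 - 78)))*(14657 + 13193) = (12905 + (3 + √(-41)))*27850 = (12905 + (3 + I*√41))*27850 = (12908 + I*√41)*27850 = 359487800 + 27850*I*√41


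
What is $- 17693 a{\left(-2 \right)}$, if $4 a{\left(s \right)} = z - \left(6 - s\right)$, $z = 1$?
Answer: $\frac{123851}{4} \approx 30963.0$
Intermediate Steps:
$a{\left(s \right)} = - \frac{5}{4} + \frac{s}{4}$ ($a{\left(s \right)} = \frac{1 - \left(6 - s\right)}{4} = \frac{1 + \left(-6 + s\right)}{4} = \frac{-5 + s}{4} = - \frac{5}{4} + \frac{s}{4}$)
$- 17693 a{\left(-2 \right)} = - 17693 \left(- \frac{5}{4} + \frac{1}{4} \left(-2\right)\right) = - 17693 \left(- \frac{5}{4} - \frac{1}{2}\right) = \left(-17693\right) \left(- \frac{7}{4}\right) = \frac{123851}{4}$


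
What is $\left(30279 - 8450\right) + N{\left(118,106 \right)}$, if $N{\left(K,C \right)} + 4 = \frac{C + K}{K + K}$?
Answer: $\frac{1287731}{59} \approx 21826.0$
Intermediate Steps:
$N{\left(K,C \right)} = -4 + \frac{C + K}{2 K}$ ($N{\left(K,C \right)} = -4 + \frac{C + K}{K + K} = -4 + \frac{C + K}{2 K}$)
$\left(30279 - 8450\right) + N{\left(118,106 \right)} = \left(30279 - 8450\right) + \frac{106 - 826}{2 \cdot 118} = 21829 + \frac{1}{2} \cdot \frac{1}{118} \left(106 - 826\right) = 21829 + \frac{1}{2} \cdot \frac{1}{118} \left(-720\right) = 21829 - \frac{180}{59} = \frac{1287731}{59}$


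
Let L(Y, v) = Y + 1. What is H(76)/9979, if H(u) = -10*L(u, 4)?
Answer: -770/9979 ≈ -0.077162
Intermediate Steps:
L(Y, v) = 1 + Y
H(u) = -10 - 10*u (H(u) = -10*(1 + u) = -10 - 10*u)
H(76)/9979 = (-10 - 10*76)/9979 = (-10 - 760)*(1/9979) = -770*1/9979 = -770/9979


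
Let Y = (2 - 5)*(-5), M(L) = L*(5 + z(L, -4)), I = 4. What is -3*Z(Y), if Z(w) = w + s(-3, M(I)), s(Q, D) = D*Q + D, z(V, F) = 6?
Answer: 219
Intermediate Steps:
M(L) = 11*L (M(L) = L*(5 + 6) = L*11 = 11*L)
s(Q, D) = D + D*Q
Y = 15 (Y = -3*(-5) = 15)
Z(w) = -88 + w (Z(w) = w + (11*4)*(1 - 3) = w + 44*(-2) = w - 88 = -88 + w)
-3*Z(Y) = -3*(-88 + 15) = -3*(-73) = 219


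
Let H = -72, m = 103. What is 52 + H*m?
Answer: -7364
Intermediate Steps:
52 + H*m = 52 - 72*103 = 52 - 7416 = -7364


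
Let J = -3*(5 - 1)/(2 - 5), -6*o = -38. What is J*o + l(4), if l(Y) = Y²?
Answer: 124/3 ≈ 41.333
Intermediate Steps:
o = 19/3 (o = -⅙*(-38) = 19/3 ≈ 6.3333)
J = 4 (J = -12/(-3) = -12*(-1)/3 = -3*(-4/3) = 4)
J*o + l(4) = 4*(19/3) + 4² = 76/3 + 16 = 124/3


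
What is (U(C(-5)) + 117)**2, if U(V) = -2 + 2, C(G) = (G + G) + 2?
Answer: 13689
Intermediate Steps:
C(G) = 2 + 2*G (C(G) = 2*G + 2 = 2 + 2*G)
U(V) = 0
(U(C(-5)) + 117)**2 = (0 + 117)**2 = 117**2 = 13689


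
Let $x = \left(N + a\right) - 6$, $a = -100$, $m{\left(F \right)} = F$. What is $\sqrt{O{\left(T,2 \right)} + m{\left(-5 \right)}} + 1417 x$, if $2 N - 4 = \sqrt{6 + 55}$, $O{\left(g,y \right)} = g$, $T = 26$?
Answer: $-147368 + \sqrt{21} + \frac{1417 \sqrt{61}}{2} \approx -1.4183 \cdot 10^{5}$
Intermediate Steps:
$N = 2 + \frac{\sqrt{61}}{2}$ ($N = 2 + \frac{\sqrt{6 + 55}}{2} = 2 + \frac{\sqrt{61}}{2} \approx 5.9051$)
$x = -104 + \frac{\sqrt{61}}{2}$ ($x = \left(\left(2 + \frac{\sqrt{61}}{2}\right) - 100\right) - 6 = \left(-98 + \frac{\sqrt{61}}{2}\right) - 6 = -104 + \frac{\sqrt{61}}{2} \approx -100.09$)
$\sqrt{O{\left(T,2 \right)} + m{\left(-5 \right)}} + 1417 x = \sqrt{26 - 5} + 1417 \left(-104 + \frac{\sqrt{61}}{2}\right) = \sqrt{21} - \left(147368 - \frac{1417 \sqrt{61}}{2}\right) = -147368 + \sqrt{21} + \frac{1417 \sqrt{61}}{2}$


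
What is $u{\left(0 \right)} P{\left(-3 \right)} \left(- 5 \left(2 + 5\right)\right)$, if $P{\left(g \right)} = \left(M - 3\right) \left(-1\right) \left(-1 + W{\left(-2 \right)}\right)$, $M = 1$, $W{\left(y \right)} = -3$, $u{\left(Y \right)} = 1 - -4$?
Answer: $1400$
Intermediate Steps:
$u{\left(Y \right)} = 5$ ($u{\left(Y \right)} = 1 + 4 = 5$)
$P{\left(g \right)} = -8$ ($P{\left(g \right)} = \left(1 - 3\right) \left(-1\right) \left(-1 - 3\right) = \left(-2\right) \left(-1\right) \left(-4\right) = 2 \left(-4\right) = -8$)
$u{\left(0 \right)} P{\left(-3 \right)} \left(- 5 \left(2 + 5\right)\right) = 5 \left(-8\right) \left(- 5 \left(2 + 5\right)\right) = - 40 \left(\left(-5\right) 7\right) = \left(-40\right) \left(-35\right) = 1400$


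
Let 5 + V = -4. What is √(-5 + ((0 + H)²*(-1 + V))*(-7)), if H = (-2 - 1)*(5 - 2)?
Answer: √5665 ≈ 75.266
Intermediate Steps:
V = -9 (V = -5 - 4 = -9)
H = -9 (H = -3*3 = -9)
√(-5 + ((0 + H)²*(-1 + V))*(-7)) = √(-5 + ((0 - 9)²*(-1 - 9))*(-7)) = √(-5 + ((-9)²*(-10))*(-7)) = √(-5 + (81*(-10))*(-7)) = √(-5 - 810*(-7)) = √(-5 + 5670) = √5665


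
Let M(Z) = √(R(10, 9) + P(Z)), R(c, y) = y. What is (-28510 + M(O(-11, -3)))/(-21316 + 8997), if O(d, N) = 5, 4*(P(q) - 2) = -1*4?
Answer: 28510/12319 - √10/12319 ≈ 2.3141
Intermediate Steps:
P(q) = 1 (P(q) = 2 + (-1*4)/4 = 2 + (¼)*(-4) = 2 - 1 = 1)
M(Z) = √10 (M(Z) = √(9 + 1) = √10)
(-28510 + M(O(-11, -3)))/(-21316 + 8997) = (-28510 + √10)/(-21316 + 8997) = (-28510 + √10)/(-12319) = (-28510 + √10)*(-1/12319) = 28510/12319 - √10/12319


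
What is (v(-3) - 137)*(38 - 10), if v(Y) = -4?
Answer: -3948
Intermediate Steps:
(v(-3) - 137)*(38 - 10) = (-4 - 137)*(38 - 10) = -141*28 = -3948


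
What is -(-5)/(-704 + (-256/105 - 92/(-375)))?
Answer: -13125/1853756 ≈ -0.0070802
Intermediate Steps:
-(-5)/(-704 + (-256/105 - 92/(-375))) = -(-5)/(-704 + (-256*1/105 - 92*(-1/375))) = -(-5)/(-704 + (-256/105 + 92/375)) = -(-5)/(-704 - 5756/2625) = -(-5)/(-1853756/2625) = -(-2625)*(-5)/1853756 = -1*13125/1853756 = -13125/1853756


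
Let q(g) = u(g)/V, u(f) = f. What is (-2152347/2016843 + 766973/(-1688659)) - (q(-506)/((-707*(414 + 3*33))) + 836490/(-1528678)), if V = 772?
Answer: -16906129496753861426843317/17354210451851686524386058 ≈ -0.97418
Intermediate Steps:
q(g) = g/772
(-2152347/2016843 + 766973/(-1688659)) - (q(-506)/((-707*(414 + 3*33))) + 836490/(-1528678)) = (-2152347/2016843 + 766973/(-1688659)) - (((1/772)*(-506))/((-707*(414 + 3*33))) + 836490/(-1528678)) = (-2152347*1/2016843 + 766973*(-1/1688659)) - (-253*(-1/(707*(414 + 99)))/386 + 836490*(-1/1528678)) = (-717449/672281 - 766973/1688659) - (-253/(386*((-707*513))) - 418245/764339) = -1727148086304/1135253361179 - (-253/386/(-362691) - 418245/764339) = -1727148086304/1135253361179 - (-253/386*(-1/362691) - 418245/764339) = -1727148086304/1135253361179 - (253/139998726 - 418245/764339) = -1727148086304/1135253361179 - 1*(-58553573778103/107006486232114) = -1727148086304/1135253361179 + 58553573778103/107006486232114 = -16906129496753861426843317/17354210451851686524386058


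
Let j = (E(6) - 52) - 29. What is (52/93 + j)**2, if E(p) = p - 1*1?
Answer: 49224256/8649 ≈ 5691.3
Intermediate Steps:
E(p) = -1 + p (E(p) = p - 1 = -1 + p)
j = -76 (j = ((-1 + 6) - 52) - 29 = (5 - 52) - 29 = -47 - 29 = -76)
(52/93 + j)**2 = (52/93 - 76)**2 = (-7016/93)**2 = 49224256/8649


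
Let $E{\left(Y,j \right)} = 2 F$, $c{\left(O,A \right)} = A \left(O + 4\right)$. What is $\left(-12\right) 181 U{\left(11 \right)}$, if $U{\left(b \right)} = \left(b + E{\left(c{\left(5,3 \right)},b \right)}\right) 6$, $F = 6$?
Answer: $-299736$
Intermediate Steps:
$c{\left(O,A \right)} = A \left(4 + O\right)$
$E{\left(Y,j \right)} = 12$ ($E{\left(Y,j \right)} = 2 \cdot 6 = 12$)
$U{\left(b \right)} = 72 + 6 b$ ($U{\left(b \right)} = \left(b + 12\right) 6 = \left(12 + b\right) 6 = 72 + 6 b$)
$\left(-12\right) 181 U{\left(11 \right)} = \left(-12\right) 181 \left(72 + 6 \cdot 11\right) = - 2172 \left(72 + 66\right) = \left(-2172\right) 138 = -299736$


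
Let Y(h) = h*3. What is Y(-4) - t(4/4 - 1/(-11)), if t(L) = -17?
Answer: 5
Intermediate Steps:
Y(h) = 3*h
Y(-4) - t(4/4 - 1/(-11)) = 3*(-4) - 1*(-17) = -12 + 17 = 5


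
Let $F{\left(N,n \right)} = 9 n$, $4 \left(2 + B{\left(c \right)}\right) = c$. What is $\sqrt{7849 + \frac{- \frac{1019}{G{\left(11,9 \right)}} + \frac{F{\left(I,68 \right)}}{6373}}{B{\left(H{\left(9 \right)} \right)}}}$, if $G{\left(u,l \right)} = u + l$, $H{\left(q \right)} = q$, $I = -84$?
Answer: $\frac{\sqrt{7763159633370}}{31865} \approx 87.439$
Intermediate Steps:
$G{\left(u,l \right)} = l + u$
$B{\left(c \right)} = -2 + \frac{c}{4}$
$\sqrt{7849 + \frac{- \frac{1019}{G{\left(11,9 \right)}} + \frac{F{\left(I,68 \right)}}{6373}}{B{\left(H{\left(9 \right)} \right)}}} = \sqrt{7849 + \frac{- \frac{1019}{9 + 11} + \frac{9 \cdot 68}{6373}}{-2 + \frac{1}{4} \cdot 9}} = \sqrt{7849 + \frac{- \frac{1019}{20} + 612 \cdot \frac{1}{6373}}{-2 + \frac{9}{4}}} = \sqrt{7849 + \left(\left(-1019\right) \frac{1}{20} + \frac{612}{6373}\right) \frac{1}{\frac{1}{4}}} = \sqrt{7849 + \left(- \frac{1019}{20} + \frac{612}{6373}\right) 4} = \sqrt{7849 - \frac{6481847}{31865}} = \sqrt{\frac{243626538}{31865}} = \frac{\sqrt{7763159633370}}{31865}$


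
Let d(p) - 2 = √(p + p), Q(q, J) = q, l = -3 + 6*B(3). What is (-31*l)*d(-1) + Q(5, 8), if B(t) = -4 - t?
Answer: 2795 + 1395*I*√2 ≈ 2795.0 + 1972.8*I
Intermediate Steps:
l = -45 (l = -3 + 6*(-4 - 1*3) = -3 + 6*(-4 - 3) = -3 + 6*(-7) = -3 - 42 = -45)
d(p) = 2 + √2*√p (d(p) = 2 + √(p + p) = 2 + √(2*p) = 2 + √2*√p)
(-31*l)*d(-1) + Q(5, 8) = (-31*(-45))*(2 + √2*√(-1)) + 5 = 1395*(2 + √2*I) + 5 = 1395*(2 + I*√2) + 5 = (2790 + 1395*I*√2) + 5 = 2795 + 1395*I*√2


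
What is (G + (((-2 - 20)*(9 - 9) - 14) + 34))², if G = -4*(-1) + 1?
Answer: 625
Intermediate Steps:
G = 5 (G = 4 + 1 = 5)
(G + (((-2 - 20)*(9 - 9) - 14) + 34))² = (5 + (((-2 - 20)*(9 - 9) - 14) + 34))² = (5 + ((-22*0 - 14) + 34))² = (5 + ((0 - 14) + 34))² = (5 + (-14 + 34))² = (5 + 20)² = 25² = 625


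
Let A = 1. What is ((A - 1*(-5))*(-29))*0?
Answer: 0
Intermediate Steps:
((A - 1*(-5))*(-29))*0 = ((1 - 1*(-5))*(-29))*0 = ((1 + 5)*(-29))*0 = (6*(-29))*0 = -174*0 = 0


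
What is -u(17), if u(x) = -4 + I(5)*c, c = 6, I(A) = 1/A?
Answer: 14/5 ≈ 2.8000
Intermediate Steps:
u(x) = -14/5 (u(x) = -4 + 6/5 = -14/5)
-u(17) = -1*(-14/5) = 14/5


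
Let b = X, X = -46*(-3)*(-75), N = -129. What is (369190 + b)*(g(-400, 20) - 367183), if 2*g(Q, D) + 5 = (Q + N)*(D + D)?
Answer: -135557372020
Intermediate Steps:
X = -10350 (X = 138*(-75) = -10350)
g(Q, D) = -5/2 + D*(-129 + Q) (g(Q, D) = -5/2 + ((Q - 129)*(D + D))/2 = -5/2 + ((-129 + Q)*(2*D))/2 = -5/2 + (2*D*(-129 + Q))/2 = -5/2 + D*(-129 + Q))
b = -10350
(369190 + b)*(g(-400, 20) - 367183) = (369190 - 10350)*((-5/2 - 129*20 + 20*(-400)) - 367183) = 358840*((-5/2 - 2580 - 8000) - 367183) = 358840*(-21165/2 - 367183) = 358840*(-755531/2) = -135557372020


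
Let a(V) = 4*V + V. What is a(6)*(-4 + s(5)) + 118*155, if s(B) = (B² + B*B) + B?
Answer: 19820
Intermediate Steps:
a(V) = 5*V
s(B) = B + 2*B² (s(B) = (B² + B²) + B = 2*B² + B = B + 2*B²)
a(6)*(-4 + s(5)) + 118*155 = (5*6)*(-4 + 5*(1 + 2*5)) + 118*155 = 30*(-4 + 5*(1 + 10)) + 18290 = 30*(-4 + 5*11) + 18290 = 30*(-4 + 55) + 18290 = 30*51 + 18290 = 1530 + 18290 = 19820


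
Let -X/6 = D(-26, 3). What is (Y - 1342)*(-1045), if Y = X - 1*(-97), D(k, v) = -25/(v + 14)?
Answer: 21960675/17 ≈ 1.2918e+6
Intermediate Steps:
D(k, v) = -25/(14 + v)
X = 150/17 (X = -(-150)/(14 + 3) = -(-150)/17 = -6*(-25/17) = 150/17 ≈ 8.8235)
Y = 1799/17 (Y = 150/17 - 1*(-97) = 150/17 + 97 = 1799/17 ≈ 105.82)
(Y - 1342)*(-1045) = (1799/17 - 1342)*(-1045) = -21015/17*(-1045) = 21960675/17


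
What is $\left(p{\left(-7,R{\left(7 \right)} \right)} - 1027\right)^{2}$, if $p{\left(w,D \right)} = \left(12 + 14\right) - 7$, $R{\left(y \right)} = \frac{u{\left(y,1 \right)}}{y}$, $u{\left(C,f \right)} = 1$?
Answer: $1016064$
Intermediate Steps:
$R{\left(y \right)} = \frac{1}{y}$ ($R{\left(y \right)} = 1 \frac{1}{y} = \frac{1}{y}$)
$p{\left(w,D \right)} = 19$ ($p{\left(w,D \right)} = 26 - 7 = 19$)
$\left(p{\left(-7,R{\left(7 \right)} \right)} - 1027\right)^{2} = \left(19 - 1027\right)^{2} = \left(-1008\right)^{2} = 1016064$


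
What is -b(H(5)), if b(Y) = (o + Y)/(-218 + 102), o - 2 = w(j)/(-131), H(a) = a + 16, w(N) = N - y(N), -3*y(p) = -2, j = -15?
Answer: 4543/22794 ≈ 0.19931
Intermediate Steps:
y(p) = ⅔ (y(p) = -⅓*(-2) = ⅔)
w(N) = -⅔ + N (w(N) = N - 1*⅔ = N - ⅔ = -⅔ + N)
H(a) = 16 + a
o = 833/393 (o = 2 + (-⅔ - 15)/(-131) = 2 - 47/3*(-1/131) = 2 + 47/393 = 833/393 ≈ 2.1196)
b(Y) = -833/45588 - Y/116 (b(Y) = (833/393 + Y)/(-218 + 102) = (833/393 + Y)/(-116) = (833/393 + Y)*(-1/116) = -833/45588 - Y/116)
-b(H(5)) = -(-833/45588 - (16 + 5)/116) = -(-833/45588 - 1/116*21) = -(-833/45588 - 21/116) = -1*(-4543/22794) = 4543/22794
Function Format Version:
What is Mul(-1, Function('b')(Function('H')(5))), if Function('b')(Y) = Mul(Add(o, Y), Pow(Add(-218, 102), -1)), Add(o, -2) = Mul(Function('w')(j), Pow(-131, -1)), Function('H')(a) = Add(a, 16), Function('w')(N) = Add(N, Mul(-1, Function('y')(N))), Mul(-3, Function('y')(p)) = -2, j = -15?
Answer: Rational(4543, 22794) ≈ 0.19931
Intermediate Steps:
Function('y')(p) = Rational(2, 3) (Function('y')(p) = Mul(Rational(-1, 3), -2) = Rational(2, 3))
Function('w')(N) = Add(Rational(-2, 3), N) (Function('w')(N) = Add(N, Mul(-1, Rational(2, 3))) = Add(N, Rational(-2, 3)) = Add(Rational(-2, 3), N))
Function('H')(a) = Add(16, a)
o = Rational(833, 393) (o = Add(2, Mul(Add(Rational(-2, 3), -15), Pow(-131, -1))) = Add(2, Mul(Rational(-47, 3), Rational(-1, 131))) = Add(2, Rational(47, 393)) = Rational(833, 393) ≈ 2.1196)
Function('b')(Y) = Add(Rational(-833, 45588), Mul(Rational(-1, 116), Y)) (Function('b')(Y) = Mul(Add(Rational(833, 393), Y), Pow(Add(-218, 102), -1)) = Mul(Add(Rational(833, 393), Y), Pow(-116, -1)) = Mul(Add(Rational(833, 393), Y), Rational(-1, 116)) = Add(Rational(-833, 45588), Mul(Rational(-1, 116), Y)))
Mul(-1, Function('b')(Function('H')(5))) = Mul(-1, Add(Rational(-833, 45588), Mul(Rational(-1, 116), Add(16, 5)))) = Mul(-1, Add(Rational(-833, 45588), Mul(Rational(-1, 116), 21))) = Mul(-1, Add(Rational(-833, 45588), Rational(-21, 116))) = Mul(-1, Rational(-4543, 22794)) = Rational(4543, 22794)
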